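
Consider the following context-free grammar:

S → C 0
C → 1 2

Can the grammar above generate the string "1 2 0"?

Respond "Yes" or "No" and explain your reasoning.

Yes - a valid derivation exists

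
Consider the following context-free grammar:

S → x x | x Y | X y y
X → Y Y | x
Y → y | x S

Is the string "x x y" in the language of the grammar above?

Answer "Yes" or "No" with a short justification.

No - no valid derivation exists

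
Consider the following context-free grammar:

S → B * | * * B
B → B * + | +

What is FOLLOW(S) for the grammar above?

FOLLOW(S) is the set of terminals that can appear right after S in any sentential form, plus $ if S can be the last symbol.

We compute FOLLOW(S) using the standard algorithm.
FOLLOW(S) starts with {$}.
FIRST(B) = {+}
FIRST(S) = {*, +}
FOLLOW(B) = {$, *}
FOLLOW(S) = {$}
Therefore, FOLLOW(S) = {$}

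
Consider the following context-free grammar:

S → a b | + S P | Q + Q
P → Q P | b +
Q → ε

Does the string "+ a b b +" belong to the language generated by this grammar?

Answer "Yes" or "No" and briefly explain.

Yes - a valid derivation exists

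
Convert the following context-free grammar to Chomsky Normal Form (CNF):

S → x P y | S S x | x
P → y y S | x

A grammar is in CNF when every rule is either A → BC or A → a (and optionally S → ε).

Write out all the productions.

TX → x; TY → y; S → x; P → x; S → TX X0; X0 → P TY; S → S X1; X1 → S TX; P → TY X2; X2 → TY S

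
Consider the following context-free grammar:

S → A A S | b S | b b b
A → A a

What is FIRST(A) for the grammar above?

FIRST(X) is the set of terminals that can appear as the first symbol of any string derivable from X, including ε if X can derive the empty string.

We compute FIRST(A) using the standard algorithm.
FIRST(A) = {}
FIRST(S) = {b}
Therefore, FIRST(A) = {}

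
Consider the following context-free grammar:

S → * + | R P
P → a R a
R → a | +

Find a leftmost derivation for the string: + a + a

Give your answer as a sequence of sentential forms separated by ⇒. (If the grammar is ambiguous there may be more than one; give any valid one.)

S ⇒ R P ⇒ + P ⇒ + a R a ⇒ + a + a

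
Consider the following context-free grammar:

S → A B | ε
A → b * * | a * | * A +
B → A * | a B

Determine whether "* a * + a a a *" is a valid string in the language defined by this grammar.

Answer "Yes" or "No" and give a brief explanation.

No - no valid derivation exists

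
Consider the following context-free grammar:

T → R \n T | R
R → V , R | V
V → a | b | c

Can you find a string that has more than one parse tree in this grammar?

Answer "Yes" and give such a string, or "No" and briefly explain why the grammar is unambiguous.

No - the grammar is unambiguous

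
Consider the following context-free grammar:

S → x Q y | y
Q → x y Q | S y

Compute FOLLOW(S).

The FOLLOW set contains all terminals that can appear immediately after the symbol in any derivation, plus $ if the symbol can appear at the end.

We compute FOLLOW(S) using the standard algorithm.
FOLLOW(S) starts with {$}.
FIRST(Q) = {x, y}
FIRST(S) = {x, y}
FOLLOW(Q) = {y}
FOLLOW(S) = {$, y}
Therefore, FOLLOW(S) = {$, y}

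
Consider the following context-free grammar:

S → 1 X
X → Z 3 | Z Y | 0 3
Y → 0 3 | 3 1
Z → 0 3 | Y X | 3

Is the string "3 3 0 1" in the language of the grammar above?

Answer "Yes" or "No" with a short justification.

No - no valid derivation exists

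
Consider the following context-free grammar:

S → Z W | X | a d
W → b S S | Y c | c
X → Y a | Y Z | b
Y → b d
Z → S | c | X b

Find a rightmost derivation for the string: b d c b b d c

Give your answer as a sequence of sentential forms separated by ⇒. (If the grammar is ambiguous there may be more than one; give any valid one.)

S ⇒ Z W ⇒ Z Y c ⇒ Z b d c ⇒ X b b d c ⇒ Y Z b b d c ⇒ Y c b b d c ⇒ b d c b b d c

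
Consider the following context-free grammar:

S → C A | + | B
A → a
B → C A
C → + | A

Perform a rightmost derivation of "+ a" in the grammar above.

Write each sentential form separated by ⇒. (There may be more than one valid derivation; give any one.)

S ⇒ C A ⇒ C a ⇒ + a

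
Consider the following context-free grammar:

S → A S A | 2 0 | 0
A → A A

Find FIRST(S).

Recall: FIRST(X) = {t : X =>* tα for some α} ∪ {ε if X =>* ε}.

We compute FIRST(S) using the standard algorithm.
FIRST(A) = {}
FIRST(S) = {0, 2}
Therefore, FIRST(S) = {0, 2}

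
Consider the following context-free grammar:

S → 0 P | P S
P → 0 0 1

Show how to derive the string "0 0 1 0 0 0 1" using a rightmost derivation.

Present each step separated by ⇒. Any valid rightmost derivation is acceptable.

S ⇒ P S ⇒ P 0 P ⇒ P 0 0 0 1 ⇒ 0 0 1 0 0 0 1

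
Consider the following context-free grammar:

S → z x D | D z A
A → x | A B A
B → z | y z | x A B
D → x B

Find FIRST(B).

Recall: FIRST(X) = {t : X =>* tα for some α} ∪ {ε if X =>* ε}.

We compute FIRST(B) using the standard algorithm.
FIRST(A) = {x}
FIRST(B) = {x, y, z}
FIRST(D) = {x}
FIRST(S) = {x, z}
Therefore, FIRST(B) = {x, y, z}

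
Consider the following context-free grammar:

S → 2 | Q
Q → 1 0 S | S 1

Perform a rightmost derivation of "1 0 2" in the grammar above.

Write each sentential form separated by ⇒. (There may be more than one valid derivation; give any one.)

S ⇒ Q ⇒ 1 0 S ⇒ 1 0 2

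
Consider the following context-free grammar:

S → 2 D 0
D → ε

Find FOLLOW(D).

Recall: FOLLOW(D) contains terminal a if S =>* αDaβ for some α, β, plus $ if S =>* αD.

We compute FOLLOW(D) using the standard algorithm.
FOLLOW(S) starts with {$}.
FIRST(D) = {ε}
FIRST(S) = {2}
FOLLOW(D) = {0}
FOLLOW(S) = {$}
Therefore, FOLLOW(D) = {0}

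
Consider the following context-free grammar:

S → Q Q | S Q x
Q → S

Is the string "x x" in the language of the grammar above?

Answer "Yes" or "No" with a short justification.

No - no valid derivation exists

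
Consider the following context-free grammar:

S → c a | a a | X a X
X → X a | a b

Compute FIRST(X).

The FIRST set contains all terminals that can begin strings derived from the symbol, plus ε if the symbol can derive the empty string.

We compute FIRST(X) using the standard algorithm.
FIRST(S) = {a, c}
FIRST(X) = {a}
Therefore, FIRST(X) = {a}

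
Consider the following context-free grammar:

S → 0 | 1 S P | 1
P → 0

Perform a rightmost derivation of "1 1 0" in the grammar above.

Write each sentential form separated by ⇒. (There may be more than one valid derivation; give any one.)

S ⇒ 1 S P ⇒ 1 S 0 ⇒ 1 1 0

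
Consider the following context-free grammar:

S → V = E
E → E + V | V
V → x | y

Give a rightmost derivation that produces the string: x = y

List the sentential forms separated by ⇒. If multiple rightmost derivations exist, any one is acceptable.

S ⇒ V = E ⇒ V = V ⇒ V = y ⇒ x = y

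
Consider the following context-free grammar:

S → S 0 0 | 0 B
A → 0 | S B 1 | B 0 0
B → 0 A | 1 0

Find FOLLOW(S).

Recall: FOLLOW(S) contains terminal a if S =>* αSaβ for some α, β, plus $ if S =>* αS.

We compute FOLLOW(S) using the standard algorithm.
FOLLOW(S) starts with {$}.
FIRST(A) = {0, 1}
FIRST(B) = {0, 1}
FIRST(S) = {0}
FOLLOW(A) = {$, 0, 1}
FOLLOW(B) = {$, 0, 1}
FOLLOW(S) = {$, 0, 1}
Therefore, FOLLOW(S) = {$, 0, 1}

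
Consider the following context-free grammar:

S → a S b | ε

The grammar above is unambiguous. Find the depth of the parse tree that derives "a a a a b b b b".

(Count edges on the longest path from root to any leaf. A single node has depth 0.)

5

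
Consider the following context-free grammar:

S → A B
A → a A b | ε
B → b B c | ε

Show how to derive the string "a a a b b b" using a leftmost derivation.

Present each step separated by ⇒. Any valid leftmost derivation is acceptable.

S ⇒ A B ⇒ a A b B ⇒ a a A b b B ⇒ a a a A b b b B ⇒ a a a b b b B ⇒ a a a b b b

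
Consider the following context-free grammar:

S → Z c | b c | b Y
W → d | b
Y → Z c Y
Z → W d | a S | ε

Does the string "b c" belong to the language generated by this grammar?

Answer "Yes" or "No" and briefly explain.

Yes - a valid derivation exists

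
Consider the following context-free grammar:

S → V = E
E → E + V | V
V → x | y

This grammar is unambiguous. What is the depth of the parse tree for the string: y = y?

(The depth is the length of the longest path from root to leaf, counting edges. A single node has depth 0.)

3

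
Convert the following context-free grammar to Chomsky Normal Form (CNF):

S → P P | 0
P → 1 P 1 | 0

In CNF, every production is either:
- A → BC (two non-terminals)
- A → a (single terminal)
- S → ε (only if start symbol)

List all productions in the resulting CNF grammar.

S → 0; T1 → 1; P → 0; S → P P; P → T1 X0; X0 → P T1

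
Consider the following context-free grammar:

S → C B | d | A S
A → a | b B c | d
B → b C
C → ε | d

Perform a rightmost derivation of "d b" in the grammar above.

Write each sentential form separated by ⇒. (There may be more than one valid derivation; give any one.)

S ⇒ C B ⇒ C b C ⇒ C b ⇒ d b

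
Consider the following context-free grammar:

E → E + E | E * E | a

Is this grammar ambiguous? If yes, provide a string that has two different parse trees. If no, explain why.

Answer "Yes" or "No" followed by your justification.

Yes - the string 'a * a + a + a' has two distinct leftmost derivations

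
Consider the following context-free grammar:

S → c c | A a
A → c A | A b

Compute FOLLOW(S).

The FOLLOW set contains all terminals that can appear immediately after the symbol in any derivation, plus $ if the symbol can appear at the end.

We compute FOLLOW(S) using the standard algorithm.
FOLLOW(S) starts with {$}.
FIRST(A) = {c}
FIRST(S) = {c}
FOLLOW(A) = {a, b}
FOLLOW(S) = {$}
Therefore, FOLLOW(S) = {$}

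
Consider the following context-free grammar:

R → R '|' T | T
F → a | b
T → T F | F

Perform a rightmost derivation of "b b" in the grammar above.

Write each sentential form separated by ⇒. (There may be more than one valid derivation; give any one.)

R ⇒ T ⇒ T F ⇒ T b ⇒ F b ⇒ b b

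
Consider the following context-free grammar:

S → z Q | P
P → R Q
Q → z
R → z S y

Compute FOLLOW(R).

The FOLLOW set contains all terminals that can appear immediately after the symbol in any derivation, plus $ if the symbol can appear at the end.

We compute FOLLOW(R) using the standard algorithm.
FOLLOW(S) starts with {$}.
FIRST(P) = {z}
FIRST(Q) = {z}
FIRST(R) = {z}
FIRST(S) = {z}
FOLLOW(P) = {$, y}
FOLLOW(Q) = {$, y}
FOLLOW(R) = {z}
FOLLOW(S) = {$, y}
Therefore, FOLLOW(R) = {z}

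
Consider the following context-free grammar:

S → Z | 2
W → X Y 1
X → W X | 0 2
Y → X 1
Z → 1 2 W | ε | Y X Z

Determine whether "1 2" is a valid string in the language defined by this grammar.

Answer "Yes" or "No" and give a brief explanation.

No - no valid derivation exists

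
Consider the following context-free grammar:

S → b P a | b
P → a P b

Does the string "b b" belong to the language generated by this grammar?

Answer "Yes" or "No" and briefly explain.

No - no valid derivation exists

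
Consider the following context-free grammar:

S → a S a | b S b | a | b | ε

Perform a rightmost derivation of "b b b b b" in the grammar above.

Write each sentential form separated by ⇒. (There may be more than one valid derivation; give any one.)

S ⇒ b S b ⇒ b b S b b ⇒ b b b b b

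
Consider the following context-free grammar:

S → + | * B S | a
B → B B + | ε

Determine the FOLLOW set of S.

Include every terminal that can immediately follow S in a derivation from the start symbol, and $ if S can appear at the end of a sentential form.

We compute FOLLOW(S) using the standard algorithm.
FOLLOW(S) starts with {$}.
FIRST(B) = {+, ε}
FIRST(S) = {*, +, a}
FOLLOW(B) = {*, +, a}
FOLLOW(S) = {$}
Therefore, FOLLOW(S) = {$}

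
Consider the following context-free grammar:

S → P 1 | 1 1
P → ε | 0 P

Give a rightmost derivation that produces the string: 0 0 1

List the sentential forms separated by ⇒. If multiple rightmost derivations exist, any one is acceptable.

S ⇒ P 1 ⇒ 0 P 1 ⇒ 0 0 P 1 ⇒ 0 0 1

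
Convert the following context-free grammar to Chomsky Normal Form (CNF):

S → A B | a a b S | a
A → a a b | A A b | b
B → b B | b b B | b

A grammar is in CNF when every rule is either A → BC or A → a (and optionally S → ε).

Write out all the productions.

TA → a; TB → b; S → a; A → b; B → b; S → A B; S → TA X0; X0 → TA X1; X1 → TB S; A → TA X2; X2 → TA TB; A → A X3; X3 → A TB; B → TB B; B → TB X4; X4 → TB B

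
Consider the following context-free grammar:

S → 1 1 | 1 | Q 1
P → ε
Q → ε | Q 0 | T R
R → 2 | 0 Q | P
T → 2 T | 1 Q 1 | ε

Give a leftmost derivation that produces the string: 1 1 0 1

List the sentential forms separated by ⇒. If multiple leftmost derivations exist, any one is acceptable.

S ⇒ Q 1 ⇒ T R 1 ⇒ 1 Q 1 R 1 ⇒ 1 1 R 1 ⇒ 1 1 0 Q 1 ⇒ 1 1 0 1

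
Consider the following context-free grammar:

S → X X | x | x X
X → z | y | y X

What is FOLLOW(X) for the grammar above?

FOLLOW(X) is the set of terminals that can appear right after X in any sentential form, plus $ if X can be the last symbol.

We compute FOLLOW(X) using the standard algorithm.
FOLLOW(S) starts with {$}.
FIRST(S) = {x, y, z}
FIRST(X) = {y, z}
FOLLOW(S) = {$}
FOLLOW(X) = {$, y, z}
Therefore, FOLLOW(X) = {$, y, z}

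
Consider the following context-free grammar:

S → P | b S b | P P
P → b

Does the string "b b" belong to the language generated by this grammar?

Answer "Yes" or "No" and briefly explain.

Yes - a valid derivation exists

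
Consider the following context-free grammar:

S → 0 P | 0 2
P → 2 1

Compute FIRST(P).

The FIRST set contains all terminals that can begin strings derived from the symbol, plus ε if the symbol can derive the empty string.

We compute FIRST(P) using the standard algorithm.
FIRST(P) = {2}
FIRST(S) = {0}
Therefore, FIRST(P) = {2}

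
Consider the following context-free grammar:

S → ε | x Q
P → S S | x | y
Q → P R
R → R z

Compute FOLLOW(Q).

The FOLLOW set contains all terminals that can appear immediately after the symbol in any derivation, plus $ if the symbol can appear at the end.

We compute FOLLOW(Q) using the standard algorithm.
FOLLOW(S) starts with {$}.
FIRST(P) = {x, y, ε}
FIRST(Q) = {x, y}
FIRST(R) = {}
FIRST(S) = {x, ε}
FOLLOW(P) = {}
FOLLOW(Q) = {$, x}
FOLLOW(R) = {$, x, z}
FOLLOW(S) = {$, x}
Therefore, FOLLOW(Q) = {$, x}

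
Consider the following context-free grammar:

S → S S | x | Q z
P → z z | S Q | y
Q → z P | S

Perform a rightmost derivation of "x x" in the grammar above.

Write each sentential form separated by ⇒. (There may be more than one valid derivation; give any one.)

S ⇒ S S ⇒ S x ⇒ x x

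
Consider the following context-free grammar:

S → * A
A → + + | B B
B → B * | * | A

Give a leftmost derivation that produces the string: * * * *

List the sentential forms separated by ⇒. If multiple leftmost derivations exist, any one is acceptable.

S ⇒ * A ⇒ * B B ⇒ * B * B ⇒ * * * B ⇒ * * * *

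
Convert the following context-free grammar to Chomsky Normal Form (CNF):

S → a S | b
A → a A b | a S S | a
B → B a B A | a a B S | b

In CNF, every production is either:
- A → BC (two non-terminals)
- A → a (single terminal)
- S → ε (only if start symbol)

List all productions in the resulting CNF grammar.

TA → a; S → b; TB → b; A → a; B → b; S → TA S; A → TA X0; X0 → A TB; A → TA X1; X1 → S S; B → B X2; X2 → TA X3; X3 → B A; B → TA X4; X4 → TA X5; X5 → B S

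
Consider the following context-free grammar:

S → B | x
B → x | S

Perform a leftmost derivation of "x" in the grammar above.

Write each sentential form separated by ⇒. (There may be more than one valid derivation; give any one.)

S ⇒ B ⇒ S ⇒ x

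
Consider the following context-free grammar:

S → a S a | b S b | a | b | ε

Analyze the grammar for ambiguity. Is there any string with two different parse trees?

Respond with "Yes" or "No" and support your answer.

No - the grammar is unambiguous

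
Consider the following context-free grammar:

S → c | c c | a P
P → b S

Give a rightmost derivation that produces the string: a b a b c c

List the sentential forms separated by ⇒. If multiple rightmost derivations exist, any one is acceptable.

S ⇒ a P ⇒ a b S ⇒ a b a P ⇒ a b a b S ⇒ a b a b c c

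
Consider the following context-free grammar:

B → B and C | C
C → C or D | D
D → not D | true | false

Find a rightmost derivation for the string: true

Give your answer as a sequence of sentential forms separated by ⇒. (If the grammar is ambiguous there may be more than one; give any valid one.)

B ⇒ C ⇒ D ⇒ true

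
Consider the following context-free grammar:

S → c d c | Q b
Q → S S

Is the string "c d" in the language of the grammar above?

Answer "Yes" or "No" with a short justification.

No - no valid derivation exists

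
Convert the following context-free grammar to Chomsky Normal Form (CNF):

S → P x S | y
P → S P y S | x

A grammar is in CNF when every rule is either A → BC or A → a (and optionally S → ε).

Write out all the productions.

TX → x; S → y; TY → y; P → x; S → P X0; X0 → TX S; P → S X1; X1 → P X2; X2 → TY S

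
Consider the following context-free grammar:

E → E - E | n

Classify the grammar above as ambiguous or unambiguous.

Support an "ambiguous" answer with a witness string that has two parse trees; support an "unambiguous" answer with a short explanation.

Ambiguous - the string 'n - n - n' has two distinct parse trees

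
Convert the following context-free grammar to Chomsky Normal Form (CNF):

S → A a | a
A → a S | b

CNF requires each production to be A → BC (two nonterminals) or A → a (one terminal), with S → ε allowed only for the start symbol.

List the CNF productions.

TA → a; S → a; A → b; S → A TA; A → TA S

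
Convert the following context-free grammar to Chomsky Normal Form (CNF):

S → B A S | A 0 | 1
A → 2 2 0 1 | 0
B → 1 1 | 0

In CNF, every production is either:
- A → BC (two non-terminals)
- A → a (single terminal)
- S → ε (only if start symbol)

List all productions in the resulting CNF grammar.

T0 → 0; S → 1; T2 → 2; T1 → 1; A → 0; B → 0; S → B X0; X0 → A S; S → A T0; A → T2 X1; X1 → T2 X2; X2 → T0 T1; B → T1 T1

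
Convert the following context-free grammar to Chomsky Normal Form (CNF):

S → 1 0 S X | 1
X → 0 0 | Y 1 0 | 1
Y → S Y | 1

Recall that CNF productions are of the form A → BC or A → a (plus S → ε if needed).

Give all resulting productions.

T1 → 1; T0 → 0; S → 1; X → 1; Y → 1; S → T1 X0; X0 → T0 X1; X1 → S X; X → T0 T0; X → Y X2; X2 → T1 T0; Y → S Y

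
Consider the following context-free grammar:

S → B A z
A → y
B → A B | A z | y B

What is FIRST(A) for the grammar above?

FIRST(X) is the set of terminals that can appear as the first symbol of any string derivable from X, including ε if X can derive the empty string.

We compute FIRST(A) using the standard algorithm.
FIRST(A) = {y}
FIRST(B) = {y}
FIRST(S) = {y}
Therefore, FIRST(A) = {y}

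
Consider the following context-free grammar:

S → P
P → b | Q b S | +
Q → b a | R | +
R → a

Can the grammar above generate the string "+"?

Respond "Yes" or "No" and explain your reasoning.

Yes - a valid derivation exists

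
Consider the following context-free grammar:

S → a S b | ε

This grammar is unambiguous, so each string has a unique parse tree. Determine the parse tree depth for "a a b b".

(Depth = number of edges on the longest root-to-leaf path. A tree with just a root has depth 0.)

3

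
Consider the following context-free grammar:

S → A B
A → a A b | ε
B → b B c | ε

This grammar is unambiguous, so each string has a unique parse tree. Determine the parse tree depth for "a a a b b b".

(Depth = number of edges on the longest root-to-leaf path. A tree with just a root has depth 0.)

5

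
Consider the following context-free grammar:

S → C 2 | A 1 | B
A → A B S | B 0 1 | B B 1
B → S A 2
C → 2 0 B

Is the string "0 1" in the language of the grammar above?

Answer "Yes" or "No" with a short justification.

No - no valid derivation exists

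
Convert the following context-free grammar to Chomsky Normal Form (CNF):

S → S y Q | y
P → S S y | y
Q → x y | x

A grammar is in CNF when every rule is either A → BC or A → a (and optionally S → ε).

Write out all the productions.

TY → y; S → y; P → y; TX → x; Q → x; S → S X0; X0 → TY Q; P → S X1; X1 → S TY; Q → TX TY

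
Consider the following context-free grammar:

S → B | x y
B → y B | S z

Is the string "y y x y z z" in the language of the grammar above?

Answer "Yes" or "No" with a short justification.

Yes - a valid derivation exists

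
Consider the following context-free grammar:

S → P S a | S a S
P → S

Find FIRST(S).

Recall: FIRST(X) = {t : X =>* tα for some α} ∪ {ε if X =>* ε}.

We compute FIRST(S) using the standard algorithm.
FIRST(P) = {}
FIRST(S) = {}
Therefore, FIRST(S) = {}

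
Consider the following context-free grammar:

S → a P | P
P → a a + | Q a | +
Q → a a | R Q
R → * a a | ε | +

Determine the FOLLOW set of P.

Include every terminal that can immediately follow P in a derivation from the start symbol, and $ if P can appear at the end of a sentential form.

We compute FOLLOW(P) using the standard algorithm.
FOLLOW(S) starts with {$}.
FIRST(P) = {*, +, a}
FIRST(Q) = {*, +, a}
FIRST(R) = {*, +, ε}
FIRST(S) = {*, +, a}
FOLLOW(P) = {$}
FOLLOW(Q) = {a}
FOLLOW(R) = {*, +, a}
FOLLOW(S) = {$}
Therefore, FOLLOW(P) = {$}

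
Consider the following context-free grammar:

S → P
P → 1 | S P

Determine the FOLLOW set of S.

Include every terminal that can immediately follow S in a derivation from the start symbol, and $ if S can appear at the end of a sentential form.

We compute FOLLOW(S) using the standard algorithm.
FOLLOW(S) starts with {$}.
FIRST(P) = {1}
FIRST(S) = {1}
FOLLOW(P) = {$, 1}
FOLLOW(S) = {$, 1}
Therefore, FOLLOW(S) = {$, 1}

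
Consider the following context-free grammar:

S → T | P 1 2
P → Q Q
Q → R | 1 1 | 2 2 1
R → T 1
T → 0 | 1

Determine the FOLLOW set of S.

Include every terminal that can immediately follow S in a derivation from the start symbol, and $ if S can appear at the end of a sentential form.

We compute FOLLOW(S) using the standard algorithm.
FOLLOW(S) starts with {$}.
FIRST(P) = {0, 1, 2}
FIRST(Q) = {0, 1, 2}
FIRST(R) = {0, 1}
FIRST(S) = {0, 1, 2}
FIRST(T) = {0, 1}
FOLLOW(P) = {1}
FOLLOW(Q) = {0, 1, 2}
FOLLOW(R) = {0, 1, 2}
FOLLOW(S) = {$}
FOLLOW(T) = {$, 1}
Therefore, FOLLOW(S) = {$}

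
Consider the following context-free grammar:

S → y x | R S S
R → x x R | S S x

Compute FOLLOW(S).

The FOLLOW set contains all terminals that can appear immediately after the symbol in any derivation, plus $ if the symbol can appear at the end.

We compute FOLLOW(S) using the standard algorithm.
FOLLOW(S) starts with {$}.
FIRST(R) = {x, y}
FIRST(S) = {x, y}
FOLLOW(R) = {x, y}
FOLLOW(S) = {$, x, y}
Therefore, FOLLOW(S) = {$, x, y}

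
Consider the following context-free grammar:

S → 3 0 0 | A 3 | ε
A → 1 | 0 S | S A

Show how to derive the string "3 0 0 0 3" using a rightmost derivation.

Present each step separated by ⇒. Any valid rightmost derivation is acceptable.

S ⇒ A 3 ⇒ S A 3 ⇒ S 0 S 3 ⇒ S 0 3 ⇒ 3 0 0 0 3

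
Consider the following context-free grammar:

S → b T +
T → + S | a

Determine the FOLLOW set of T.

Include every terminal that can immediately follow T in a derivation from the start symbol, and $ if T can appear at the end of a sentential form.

We compute FOLLOW(T) using the standard algorithm.
FOLLOW(S) starts with {$}.
FIRST(S) = {b}
FIRST(T) = {+, a}
FOLLOW(S) = {$, +}
FOLLOW(T) = {+}
Therefore, FOLLOW(T) = {+}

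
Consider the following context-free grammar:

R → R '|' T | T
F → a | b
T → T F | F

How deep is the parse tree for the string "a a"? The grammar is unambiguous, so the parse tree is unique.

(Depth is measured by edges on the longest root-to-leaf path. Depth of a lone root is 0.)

4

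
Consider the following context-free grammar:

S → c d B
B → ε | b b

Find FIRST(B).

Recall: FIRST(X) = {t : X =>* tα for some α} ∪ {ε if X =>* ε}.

We compute FIRST(B) using the standard algorithm.
FIRST(B) = {b, ε}
FIRST(S) = {c}
Therefore, FIRST(B) = {b, ε}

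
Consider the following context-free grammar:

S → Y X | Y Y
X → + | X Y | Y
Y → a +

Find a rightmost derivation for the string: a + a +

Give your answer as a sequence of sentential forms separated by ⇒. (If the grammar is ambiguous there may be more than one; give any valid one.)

S ⇒ Y Y ⇒ Y a + ⇒ a + a +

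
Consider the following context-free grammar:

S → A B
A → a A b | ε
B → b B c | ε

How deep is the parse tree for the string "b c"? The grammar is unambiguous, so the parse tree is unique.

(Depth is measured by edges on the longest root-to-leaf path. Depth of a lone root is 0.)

3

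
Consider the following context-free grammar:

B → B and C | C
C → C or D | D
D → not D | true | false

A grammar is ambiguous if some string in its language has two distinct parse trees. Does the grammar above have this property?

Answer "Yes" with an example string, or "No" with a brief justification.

No - the grammar is unambiguous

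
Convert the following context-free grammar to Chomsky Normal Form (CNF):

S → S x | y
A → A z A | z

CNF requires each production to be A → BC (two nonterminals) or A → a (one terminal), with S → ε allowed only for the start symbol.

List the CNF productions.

TX → x; S → y; TZ → z; A → z; S → S TX; A → A X0; X0 → TZ A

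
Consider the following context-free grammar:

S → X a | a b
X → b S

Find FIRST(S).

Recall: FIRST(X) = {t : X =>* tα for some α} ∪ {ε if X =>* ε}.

We compute FIRST(S) using the standard algorithm.
FIRST(S) = {a, b}
FIRST(X) = {b}
Therefore, FIRST(S) = {a, b}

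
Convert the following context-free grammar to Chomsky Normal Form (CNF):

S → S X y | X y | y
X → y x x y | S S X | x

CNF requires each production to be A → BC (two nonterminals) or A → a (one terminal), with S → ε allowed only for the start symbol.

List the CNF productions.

TY → y; S → y; TX → x; X → x; S → S X0; X0 → X TY; S → X TY; X → TY X1; X1 → TX X2; X2 → TX TY; X → S X3; X3 → S X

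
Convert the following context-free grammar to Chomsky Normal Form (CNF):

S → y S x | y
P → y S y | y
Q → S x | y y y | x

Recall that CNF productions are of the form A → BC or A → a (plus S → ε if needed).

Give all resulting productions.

TY → y; TX → x; S → y; P → y; Q → x; S → TY X0; X0 → S TX; P → TY X1; X1 → S TY; Q → S TX; Q → TY X2; X2 → TY TY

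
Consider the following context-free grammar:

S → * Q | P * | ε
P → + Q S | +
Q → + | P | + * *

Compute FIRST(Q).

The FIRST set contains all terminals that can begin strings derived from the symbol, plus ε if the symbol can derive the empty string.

We compute FIRST(Q) using the standard algorithm.
FIRST(P) = {+}
FIRST(Q) = {+}
FIRST(S) = {*, +, ε}
Therefore, FIRST(Q) = {+}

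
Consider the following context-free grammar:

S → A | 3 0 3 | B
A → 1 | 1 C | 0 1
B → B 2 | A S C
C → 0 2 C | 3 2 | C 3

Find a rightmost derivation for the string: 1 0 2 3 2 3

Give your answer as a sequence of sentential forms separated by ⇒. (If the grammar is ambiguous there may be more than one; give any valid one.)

S ⇒ A ⇒ 1 C ⇒ 1 0 2 C ⇒ 1 0 2 C 3 ⇒ 1 0 2 3 2 3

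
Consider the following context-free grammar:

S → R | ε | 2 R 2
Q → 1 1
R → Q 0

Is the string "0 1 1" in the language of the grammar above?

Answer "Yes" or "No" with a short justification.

No - no valid derivation exists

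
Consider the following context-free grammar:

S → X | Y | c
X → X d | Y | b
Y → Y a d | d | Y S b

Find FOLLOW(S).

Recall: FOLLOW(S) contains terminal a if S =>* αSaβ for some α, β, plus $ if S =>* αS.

We compute FOLLOW(S) using the standard algorithm.
FOLLOW(S) starts with {$}.
FIRST(S) = {b, c, d}
FIRST(X) = {b, d}
FIRST(Y) = {d}
FOLLOW(S) = {$, b}
FOLLOW(X) = {$, b, d}
FOLLOW(Y) = {$, a, b, c, d}
Therefore, FOLLOW(S) = {$, b}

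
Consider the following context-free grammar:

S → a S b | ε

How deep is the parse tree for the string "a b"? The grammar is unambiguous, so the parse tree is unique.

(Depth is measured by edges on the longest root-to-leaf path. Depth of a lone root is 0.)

2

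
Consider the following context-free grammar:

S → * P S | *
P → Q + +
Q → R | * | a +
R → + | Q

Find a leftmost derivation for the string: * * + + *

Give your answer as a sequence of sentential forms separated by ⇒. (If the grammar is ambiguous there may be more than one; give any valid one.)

S ⇒ * P S ⇒ * Q + + S ⇒ * * + + S ⇒ * * + + *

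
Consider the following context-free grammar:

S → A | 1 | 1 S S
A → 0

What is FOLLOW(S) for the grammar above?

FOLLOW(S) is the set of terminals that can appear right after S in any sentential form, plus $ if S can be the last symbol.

We compute FOLLOW(S) using the standard algorithm.
FOLLOW(S) starts with {$}.
FIRST(A) = {0}
FIRST(S) = {0, 1}
FOLLOW(A) = {$, 0, 1}
FOLLOW(S) = {$, 0, 1}
Therefore, FOLLOW(S) = {$, 0, 1}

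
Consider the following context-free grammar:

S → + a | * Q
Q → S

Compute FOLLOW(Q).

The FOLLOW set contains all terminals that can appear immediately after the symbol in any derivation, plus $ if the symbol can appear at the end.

We compute FOLLOW(Q) using the standard algorithm.
FOLLOW(S) starts with {$}.
FIRST(Q) = {*, +}
FIRST(S) = {*, +}
FOLLOW(Q) = {$}
FOLLOW(S) = {$}
Therefore, FOLLOW(Q) = {$}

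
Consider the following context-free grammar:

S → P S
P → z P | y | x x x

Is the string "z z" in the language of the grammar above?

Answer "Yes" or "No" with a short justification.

No - no valid derivation exists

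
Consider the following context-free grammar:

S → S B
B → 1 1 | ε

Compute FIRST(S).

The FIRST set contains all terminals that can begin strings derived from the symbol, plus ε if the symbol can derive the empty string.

We compute FIRST(S) using the standard algorithm.
FIRST(B) = {1, ε}
FIRST(S) = {}
Therefore, FIRST(S) = {}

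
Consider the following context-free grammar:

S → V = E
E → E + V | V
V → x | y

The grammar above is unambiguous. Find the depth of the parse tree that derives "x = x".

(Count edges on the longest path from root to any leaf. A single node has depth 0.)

3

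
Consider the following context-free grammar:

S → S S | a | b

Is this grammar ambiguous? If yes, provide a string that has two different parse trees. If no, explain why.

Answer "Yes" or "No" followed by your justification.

Yes - the string 'b a a b b' has two distinct leftmost derivations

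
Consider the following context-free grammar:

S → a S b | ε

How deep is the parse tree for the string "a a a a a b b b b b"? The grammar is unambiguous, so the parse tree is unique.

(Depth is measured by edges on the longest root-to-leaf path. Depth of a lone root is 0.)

6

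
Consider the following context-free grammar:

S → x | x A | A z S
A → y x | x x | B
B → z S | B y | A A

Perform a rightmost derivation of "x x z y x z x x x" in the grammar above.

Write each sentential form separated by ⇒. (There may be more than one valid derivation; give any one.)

S ⇒ A z S ⇒ A z A z S ⇒ A z A z x A ⇒ A z A z x x x ⇒ A z y x z x x x ⇒ x x z y x z x x x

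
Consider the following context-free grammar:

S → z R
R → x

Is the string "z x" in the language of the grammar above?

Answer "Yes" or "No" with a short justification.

Yes - a valid derivation exists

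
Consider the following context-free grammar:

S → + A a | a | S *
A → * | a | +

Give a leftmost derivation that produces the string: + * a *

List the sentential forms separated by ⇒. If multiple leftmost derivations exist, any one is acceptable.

S ⇒ S * ⇒ + A a * ⇒ + * a *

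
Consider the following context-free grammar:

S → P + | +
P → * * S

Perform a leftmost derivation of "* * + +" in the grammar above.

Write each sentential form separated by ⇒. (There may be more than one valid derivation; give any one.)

S ⇒ P + ⇒ * * S + ⇒ * * + +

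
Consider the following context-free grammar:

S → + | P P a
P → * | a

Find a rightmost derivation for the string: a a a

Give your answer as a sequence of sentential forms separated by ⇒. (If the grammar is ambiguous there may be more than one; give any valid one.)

S ⇒ P P a ⇒ P a a ⇒ a a a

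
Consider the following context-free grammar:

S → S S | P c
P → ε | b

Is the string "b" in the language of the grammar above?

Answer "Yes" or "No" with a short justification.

No - no valid derivation exists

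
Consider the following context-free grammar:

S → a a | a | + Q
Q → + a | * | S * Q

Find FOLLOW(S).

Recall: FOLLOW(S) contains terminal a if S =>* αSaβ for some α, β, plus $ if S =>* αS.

We compute FOLLOW(S) using the standard algorithm.
FOLLOW(S) starts with {$}.
FIRST(Q) = {*, +, a}
FIRST(S) = {+, a}
FOLLOW(Q) = {$, *}
FOLLOW(S) = {$, *}
Therefore, FOLLOW(S) = {$, *}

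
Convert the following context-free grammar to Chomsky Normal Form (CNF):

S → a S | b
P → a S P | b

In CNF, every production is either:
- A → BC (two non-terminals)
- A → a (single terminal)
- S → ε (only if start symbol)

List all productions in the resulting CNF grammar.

TA → a; S → b; P → b; S → TA S; P → TA X0; X0 → S P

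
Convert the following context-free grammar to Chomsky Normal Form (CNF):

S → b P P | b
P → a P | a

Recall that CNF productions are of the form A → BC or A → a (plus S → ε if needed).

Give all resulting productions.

TB → b; S → b; TA → a; P → a; S → TB X0; X0 → P P; P → TA P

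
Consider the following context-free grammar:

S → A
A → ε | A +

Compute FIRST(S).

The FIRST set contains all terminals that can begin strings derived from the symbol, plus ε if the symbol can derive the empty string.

We compute FIRST(S) using the standard algorithm.
FIRST(A) = {+, ε}
FIRST(S) = {+, ε}
Therefore, FIRST(S) = {+, ε}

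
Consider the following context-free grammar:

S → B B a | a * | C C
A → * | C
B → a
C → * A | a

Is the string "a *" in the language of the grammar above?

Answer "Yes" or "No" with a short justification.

Yes - a valid derivation exists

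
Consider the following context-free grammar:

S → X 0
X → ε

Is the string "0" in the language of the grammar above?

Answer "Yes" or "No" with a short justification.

Yes - a valid derivation exists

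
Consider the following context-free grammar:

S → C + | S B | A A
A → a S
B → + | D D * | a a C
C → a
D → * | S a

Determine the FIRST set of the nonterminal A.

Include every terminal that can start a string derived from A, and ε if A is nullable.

We compute FIRST(A) using the standard algorithm.
FIRST(A) = {a}
FIRST(B) = {*, +, a}
FIRST(C) = {a}
FIRST(D) = {*, a}
FIRST(S) = {a}
Therefore, FIRST(A) = {a}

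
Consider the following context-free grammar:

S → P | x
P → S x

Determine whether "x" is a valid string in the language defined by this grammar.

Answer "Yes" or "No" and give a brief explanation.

Yes - a valid derivation exists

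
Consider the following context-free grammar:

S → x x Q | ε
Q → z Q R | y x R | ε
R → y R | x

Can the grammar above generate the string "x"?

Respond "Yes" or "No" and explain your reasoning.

No - no valid derivation exists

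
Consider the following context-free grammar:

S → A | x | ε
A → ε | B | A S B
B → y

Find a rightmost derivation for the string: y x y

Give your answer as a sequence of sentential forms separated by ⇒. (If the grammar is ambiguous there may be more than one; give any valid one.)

S ⇒ A ⇒ A S B ⇒ A S y ⇒ A x y ⇒ B x y ⇒ y x y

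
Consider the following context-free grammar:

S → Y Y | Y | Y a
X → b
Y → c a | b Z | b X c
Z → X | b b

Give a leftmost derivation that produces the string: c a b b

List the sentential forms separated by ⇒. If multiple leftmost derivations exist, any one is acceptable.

S ⇒ Y Y ⇒ c a Y ⇒ c a b Z ⇒ c a b X ⇒ c a b b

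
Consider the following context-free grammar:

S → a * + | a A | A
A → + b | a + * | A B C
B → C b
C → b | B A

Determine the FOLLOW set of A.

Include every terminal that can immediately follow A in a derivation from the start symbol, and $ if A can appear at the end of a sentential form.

We compute FOLLOW(A) using the standard algorithm.
FOLLOW(S) starts with {$}.
FIRST(A) = {+, a}
FIRST(B) = {b}
FIRST(C) = {b}
FIRST(S) = {+, a}
FOLLOW(A) = {$, b}
FOLLOW(B) = {+, a, b}
FOLLOW(C) = {$, b}
FOLLOW(S) = {$}
Therefore, FOLLOW(A) = {$, b}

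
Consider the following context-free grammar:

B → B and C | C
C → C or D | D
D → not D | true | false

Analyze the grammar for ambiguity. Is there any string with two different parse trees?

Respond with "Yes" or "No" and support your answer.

No - the grammar is unambiguous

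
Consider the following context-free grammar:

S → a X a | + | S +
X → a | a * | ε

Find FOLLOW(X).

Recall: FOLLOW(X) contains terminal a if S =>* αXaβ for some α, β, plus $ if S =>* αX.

We compute FOLLOW(X) using the standard algorithm.
FOLLOW(S) starts with {$}.
FIRST(S) = {+, a}
FIRST(X) = {a, ε}
FOLLOW(S) = {$, +}
FOLLOW(X) = {a}
Therefore, FOLLOW(X) = {a}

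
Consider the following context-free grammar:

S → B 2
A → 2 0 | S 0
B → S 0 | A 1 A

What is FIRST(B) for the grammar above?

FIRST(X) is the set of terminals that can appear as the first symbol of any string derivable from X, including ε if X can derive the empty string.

We compute FIRST(B) using the standard algorithm.
FIRST(A) = {2}
FIRST(B) = {2}
FIRST(S) = {2}
Therefore, FIRST(B) = {2}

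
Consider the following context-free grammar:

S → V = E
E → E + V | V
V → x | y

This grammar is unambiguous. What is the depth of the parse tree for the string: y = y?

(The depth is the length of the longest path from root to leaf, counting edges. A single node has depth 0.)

3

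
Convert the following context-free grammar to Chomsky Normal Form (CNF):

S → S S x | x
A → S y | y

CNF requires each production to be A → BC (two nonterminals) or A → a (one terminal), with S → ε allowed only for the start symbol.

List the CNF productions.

TX → x; S → x; TY → y; A → y; S → S X0; X0 → S TX; A → S TY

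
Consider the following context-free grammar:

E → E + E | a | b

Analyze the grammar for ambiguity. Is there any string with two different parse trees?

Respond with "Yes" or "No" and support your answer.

Yes - the string 'b + b + a + a + a' has two distinct parse trees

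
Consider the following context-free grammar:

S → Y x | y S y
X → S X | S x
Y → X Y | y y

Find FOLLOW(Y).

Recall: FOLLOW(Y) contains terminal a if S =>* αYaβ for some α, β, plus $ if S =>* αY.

We compute FOLLOW(Y) using the standard algorithm.
FOLLOW(S) starts with {$}.
FIRST(S) = {y}
FIRST(X) = {y}
FIRST(Y) = {y}
FOLLOW(S) = {$, x, y}
FOLLOW(X) = {y}
FOLLOW(Y) = {x}
Therefore, FOLLOW(Y) = {x}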